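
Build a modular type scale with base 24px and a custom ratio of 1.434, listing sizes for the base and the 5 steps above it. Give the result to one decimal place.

Step 0: 24px
Step 1: 24.0 × 1.434 = 34.4
Step 2: 24.0 × 1.434² = 49.4
Step 3: 24.0 × 1.434³ = 70.8
Step 4: 24.0 × 1.434⁴ = 101.5
Step 5: 24.0 × 1.434⁵ = 145.5

24.0px, 34.4px, 49.4px, 70.8px, 101.5px, 145.5px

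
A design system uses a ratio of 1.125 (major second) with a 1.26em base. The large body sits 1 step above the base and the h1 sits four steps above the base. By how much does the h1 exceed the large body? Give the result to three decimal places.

Step 1: 1.26 × 1.125 = 1.41750em
Step 4: 1.26 × 1.125⁴ = 2.01828em
Difference: 2.01828 − 1.41750 = 0.60078em

0.601em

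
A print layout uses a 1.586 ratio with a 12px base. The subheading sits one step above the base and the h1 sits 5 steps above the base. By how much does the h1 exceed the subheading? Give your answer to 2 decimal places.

Step 1: 12.0 × 1.586 = 19.0320px
Step 5: 12.0 × 1.586⁵ = 120.4196px
Difference: 120.4196 − 19.0320 = 101.3876px

101.39px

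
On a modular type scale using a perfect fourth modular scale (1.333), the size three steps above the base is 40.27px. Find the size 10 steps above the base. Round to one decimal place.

301.2px

The gap is 10 − (3) = 7 steps, so the factor is 1.333^7.
40.27 × 1.333⁷ = 40.27 × 7.47844 ≈ 301.157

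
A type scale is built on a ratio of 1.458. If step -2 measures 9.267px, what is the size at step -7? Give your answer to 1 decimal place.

The gap is -7 − (-2) = -5 steps, so the factor is 1.458^-5.
9.267 ÷ 1.458⁵ = 9.267 ÷ 6.58852 ≈ 1.407

1.4px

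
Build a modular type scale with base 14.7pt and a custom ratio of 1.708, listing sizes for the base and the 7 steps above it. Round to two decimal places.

14.70pt, 25.11pt, 42.88pt, 73.25pt, 125.10pt, 213.68pt, 364.96pt, 623.35pt

Step 0: 14.7pt
Step 1: 14.7 × 1.708 = 25.11
Step 2: 14.7 × 1.708² = 42.88
Step 3: 14.7 × 1.708³ = 73.25
Step 4: 14.7 × 1.708⁴ = 125.10
Step 5: 14.7 × 1.708⁵ = 213.68
Step 6: 14.7 × 1.708⁶ = 364.96
Step 7: 14.7 × 1.708⁷ = 623.35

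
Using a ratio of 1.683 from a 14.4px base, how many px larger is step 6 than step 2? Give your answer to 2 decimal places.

286.45px

Step 2: 14.4 × 1.683² = 40.7878px
Step 6: 14.4 × 1.683⁶ = 327.2406px
Difference: 327.2406 − 40.7878 = 286.4528px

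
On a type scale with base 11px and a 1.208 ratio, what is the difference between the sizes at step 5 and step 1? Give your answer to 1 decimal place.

Step 1: 11.0 × 1.208 = 13.288px
Step 5: 11.0 × 1.208⁵ = 28.296px
Difference: 28.296 − 13.288 = 15.008px

15.0px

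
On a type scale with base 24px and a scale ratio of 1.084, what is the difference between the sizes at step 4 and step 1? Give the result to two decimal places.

Step 1: 24.0 × 1.084 = 26.0160px
Step 4: 24.0 × 1.084⁴ = 33.1382px
Difference: 33.1382 − 26.0160 = 7.1222px

7.12px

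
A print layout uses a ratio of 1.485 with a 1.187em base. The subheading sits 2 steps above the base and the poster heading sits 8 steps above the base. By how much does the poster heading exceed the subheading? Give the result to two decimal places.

Step 2: 1.187 × 1.485² = 2.6176em
Step 8: 1.187 × 1.485⁸ = 28.0713em
Difference: 28.0713 − 2.6176 = 25.4537em

25.45em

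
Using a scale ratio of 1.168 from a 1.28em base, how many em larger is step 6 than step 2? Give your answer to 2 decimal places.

Step 2: 1.28 × 1.168² = 1.7462em
Step 6: 1.28 × 1.168⁶ = 3.2499em
Difference: 3.2499 − 1.7462 = 1.5037em

1.50em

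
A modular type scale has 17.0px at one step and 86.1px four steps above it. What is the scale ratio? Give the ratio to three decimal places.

r⁴ = 86.1 / 17.0, so r = (86.1/17.0)^(1/4).
r = 5.0647^(1/4) ≈ 1.5002

1.500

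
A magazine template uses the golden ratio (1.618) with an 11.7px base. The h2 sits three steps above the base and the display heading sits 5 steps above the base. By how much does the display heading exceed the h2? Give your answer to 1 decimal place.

Step 3: 11.7 × 1.618³ = 49.559px
Step 5: 11.7 × 1.618⁵ = 129.741px
Difference: 129.741 − 49.559 = 80.182px

80.2px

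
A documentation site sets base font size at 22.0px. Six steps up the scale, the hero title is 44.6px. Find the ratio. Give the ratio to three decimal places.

The ratio satisfies 22.0 × r⁶ = 44.6, so r = (44.6 / 22.0)^(1/6).
r = 2.0273^(1/6) ≈ 1.1250

1.125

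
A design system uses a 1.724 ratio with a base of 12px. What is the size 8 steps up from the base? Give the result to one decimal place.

936.4px

12.0 × 1.724⁸ = 12.0 × 78.03656 ≈ 936.44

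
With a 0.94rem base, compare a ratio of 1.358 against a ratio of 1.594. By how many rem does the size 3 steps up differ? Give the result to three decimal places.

1.453rem

At 1.358: 0.94 × 1.358³ = 2.35411rem
At 1.594: 0.94 × 1.594³ = 3.80709rem
Difference: 3.80709 − 2.35411 = 1.45298rem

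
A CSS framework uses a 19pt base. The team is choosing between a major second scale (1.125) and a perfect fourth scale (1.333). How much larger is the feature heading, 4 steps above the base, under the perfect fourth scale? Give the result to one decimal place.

Major second: 19.0 × 1.125⁴ = 30.434pt
Perfect fourth: 19.0 × 1.333⁴ = 59.989pt
Difference: 59.989 − 30.434 = 29.555pt

29.6pt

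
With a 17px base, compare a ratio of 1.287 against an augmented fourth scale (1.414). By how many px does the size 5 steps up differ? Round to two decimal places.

At 1.287: 17.0 × 1.287⁵ = 60.0263px
Augmented fourth: 17.0 × 1.414⁵ = 96.0939px
Difference: 96.0939 − 60.0263 = 36.0676px

36.07px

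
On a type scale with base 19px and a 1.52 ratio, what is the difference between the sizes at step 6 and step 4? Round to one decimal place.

Step 4: 19.0 × 1.52⁴ = 101.421px
Step 6: 19.0 × 1.52⁶ = 234.323px
Difference: 234.323 − 101.421 = 132.902px

132.9px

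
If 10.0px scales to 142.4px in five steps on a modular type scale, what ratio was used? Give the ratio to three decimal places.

1.701

The ratio satisfies 10.0 × r⁵ = 142.4, so r = (142.4 / 10.0)^(1/5).
r = 14.2400^(1/5) ≈ 1.7010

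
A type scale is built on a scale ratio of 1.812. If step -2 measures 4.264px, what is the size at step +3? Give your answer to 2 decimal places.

83.29px

4.264 × 1.812⁵ = 4.264 × 19.53399 ≈ 83.293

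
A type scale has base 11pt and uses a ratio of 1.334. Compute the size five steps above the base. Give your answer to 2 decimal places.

11.0 × 1.334⁵ = 11.0 × 4.22454 ≈ 46.47

46.47pt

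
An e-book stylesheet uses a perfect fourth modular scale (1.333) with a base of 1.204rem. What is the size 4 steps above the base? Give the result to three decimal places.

Every step multiplies by the scale ratio.
1.204 × 1.333⁴ = 1.204 × 3.15733 ≈ 3.801

3.801rem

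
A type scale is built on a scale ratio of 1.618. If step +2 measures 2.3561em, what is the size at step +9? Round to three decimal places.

The gap is 9 − (2) = 7 steps, so the factor is 1.618^7.
2.3561 × 1.618⁷ = 2.3561 × 29.03017 ≈ 68.398

68.398em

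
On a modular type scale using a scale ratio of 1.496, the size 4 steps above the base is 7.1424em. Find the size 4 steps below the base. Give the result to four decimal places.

0.2847em

7.1424 ÷ 1.496⁸ = 7.1424 ÷ 25.08723 ≈ 0.2847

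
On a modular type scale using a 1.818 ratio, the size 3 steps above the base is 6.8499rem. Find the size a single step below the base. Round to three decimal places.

0.627rem

6.8499 ÷ 1.818⁴ = 6.8499 ÷ 10.92384 ≈ 0.627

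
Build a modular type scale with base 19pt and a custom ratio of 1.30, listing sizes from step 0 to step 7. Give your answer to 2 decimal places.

Step 0: 19pt
Step 1: 19.0 × 1.30 = 24.70
Step 2: 19.0 × 1.30² = 32.11
Step 3: 19.0 × 1.30³ = 41.74
Step 4: 19.0 × 1.30⁴ = 54.27
Step 5: 19.0 × 1.30⁵ = 70.55
Step 6: 19.0 × 1.30⁶ = 91.71
Step 7: 19.0 × 1.30⁷ = 119.22

19.00pt, 24.70pt, 32.11pt, 41.74pt, 54.27pt, 70.55pt, 91.71pt, 119.22pt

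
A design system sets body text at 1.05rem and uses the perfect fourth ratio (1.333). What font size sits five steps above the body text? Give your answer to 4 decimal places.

Every step multiplies by the scale ratio.
1.05 × 1.333⁵ = 1.05 × 4.20873 ≈ 4.4192

4.4192rem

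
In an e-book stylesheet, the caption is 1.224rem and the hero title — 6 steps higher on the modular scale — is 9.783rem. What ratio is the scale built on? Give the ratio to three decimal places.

1.414

r⁶ = 9.783 / 1.224, so r = (9.783/1.224)^(1/6).
r = 7.9926^(1/6) ≈ 1.4140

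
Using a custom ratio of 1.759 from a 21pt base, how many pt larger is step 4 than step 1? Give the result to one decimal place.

164.1pt

Step 1: 21.0 × 1.759 = 36.939pt
Step 4: 21.0 × 1.759⁴ = 201.040pt
Difference: 201.040 − 36.939 = 164.101pt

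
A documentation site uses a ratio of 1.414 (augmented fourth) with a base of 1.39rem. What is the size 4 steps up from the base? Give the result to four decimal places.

A modular type scale is a geometric sequence: sizeₙ = base × rⁿ.
1.39 × 1.414⁴ = 1.39 × 3.99758 ≈ 5.5566

5.5566rem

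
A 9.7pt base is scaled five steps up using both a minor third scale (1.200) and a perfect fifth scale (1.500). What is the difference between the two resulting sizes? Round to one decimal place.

49.5pt

Minor third: 9.7 × 1.200⁵ = 24.137pt
Perfect fifth: 9.7 × 1.500⁵ = 73.659pt
Difference: 73.659 − 24.137 = 49.522pt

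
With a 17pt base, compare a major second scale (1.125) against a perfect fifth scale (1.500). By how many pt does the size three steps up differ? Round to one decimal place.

Major second: 17.0 × 1.125³ = 24.205pt
Perfect fifth: 17.0 × 1.500³ = 57.375pt
Difference: 57.375 − 24.205 = 33.170pt

33.2pt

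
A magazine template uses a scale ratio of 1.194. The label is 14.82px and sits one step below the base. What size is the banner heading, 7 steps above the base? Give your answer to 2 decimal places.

61.22px

14.82 × 1.194⁸ = 14.82 × 4.13080 ≈ 61.219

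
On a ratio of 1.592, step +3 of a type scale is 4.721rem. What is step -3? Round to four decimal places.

0.2900rem

4.721 ÷ 1.592⁶ = 4.721 ÷ 16.28015 ≈ 0.2900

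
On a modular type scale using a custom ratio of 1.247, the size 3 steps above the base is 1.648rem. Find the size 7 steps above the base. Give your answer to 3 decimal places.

Moving from step +3 to step +7 is 4 steps up, so multiply by r⁴.
1.648 × 1.247⁴ = 1.648 × 2.41805 ≈ 3.985

3.985rem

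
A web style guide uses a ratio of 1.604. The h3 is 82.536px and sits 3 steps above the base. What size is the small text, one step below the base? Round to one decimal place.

12.5px

Moving from step +3 to step -1 is 4 steps down, so divide by r⁴.
82.536 ÷ 1.604⁴ = 82.536 ÷ 6.61938 ≈ 12.469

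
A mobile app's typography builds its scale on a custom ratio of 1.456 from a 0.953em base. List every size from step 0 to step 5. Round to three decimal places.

Step 0: 0.953em
Step 1: 0.953 × 1.456 = 1.388
Step 2: 0.953 × 1.456² = 2.020
Step 3: 0.953 × 1.456³ = 2.942
Step 4: 0.953 × 1.456⁴ = 4.283
Step 5: 0.953 × 1.456⁵ = 6.236

0.953em, 1.388em, 2.020em, 2.942em, 4.283em, 6.236em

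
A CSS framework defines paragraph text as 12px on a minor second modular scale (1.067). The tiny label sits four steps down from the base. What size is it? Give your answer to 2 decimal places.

12.0 ÷ 1.067⁴ = 12.0 ÷ 1.29616 ≈ 9.26

9.26px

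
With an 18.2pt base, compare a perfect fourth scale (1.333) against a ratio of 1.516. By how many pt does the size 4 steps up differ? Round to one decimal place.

38.7pt

Perfect fourth: 18.2 × 1.333⁴ = 57.463pt
At 1.516: 18.2 × 1.516⁴ = 96.132pt
Difference: 96.132 − 57.463 = 38.669pt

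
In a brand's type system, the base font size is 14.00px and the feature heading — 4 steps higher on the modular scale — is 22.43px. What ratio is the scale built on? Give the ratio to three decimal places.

The ratio satisfies 14.00 × r⁴ = 22.43, so r = (22.43 / 14.00)^(1/4).
r = 1.6021^(1/4) ≈ 1.1251

1.125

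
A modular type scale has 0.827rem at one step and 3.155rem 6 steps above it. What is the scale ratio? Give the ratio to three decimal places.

r⁶ = 3.155 / 0.827, so r = (3.155/0.827)^(1/6).
r = 3.8150^(1/6) ≈ 1.2500

1.250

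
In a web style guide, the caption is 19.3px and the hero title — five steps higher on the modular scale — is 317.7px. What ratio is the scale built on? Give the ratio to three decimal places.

1.751

r⁵ = 317.7 / 19.3, so r = (317.7/19.3)^(1/5).
r = 16.4611^(1/5) ≈ 1.7510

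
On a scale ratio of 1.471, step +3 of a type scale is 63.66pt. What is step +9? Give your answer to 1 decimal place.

63.66 × 1.471⁶ = 63.66 × 10.13155 ≈ 644.975

645.0pt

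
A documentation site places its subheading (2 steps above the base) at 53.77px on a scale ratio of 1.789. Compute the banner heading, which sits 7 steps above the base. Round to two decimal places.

985.35px

53.77 × 1.789⁵ = 53.77 × 18.32533 ≈ 985.353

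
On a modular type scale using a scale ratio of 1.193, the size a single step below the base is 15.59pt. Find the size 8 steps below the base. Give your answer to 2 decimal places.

The gap is -8 − (-1) = -7 steps, so the factor is 1.193^-7.
15.59 ÷ 1.193⁷ = 15.59 ÷ 3.43940 ≈ 4.533

4.53pt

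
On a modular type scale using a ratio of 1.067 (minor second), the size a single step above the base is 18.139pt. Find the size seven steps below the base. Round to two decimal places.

10.80pt

18.139 ÷ 1.067⁸ = 18.139 ÷ 1.68002 ≈ 10.797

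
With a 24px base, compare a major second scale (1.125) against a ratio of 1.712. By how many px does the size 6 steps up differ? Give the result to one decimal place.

Major second: 24.0 × 1.125⁶ = 48.655px
At 1.712: 24.0 × 1.712⁶ = 604.274px
Difference: 604.274 − 48.655 = 555.619px

555.6px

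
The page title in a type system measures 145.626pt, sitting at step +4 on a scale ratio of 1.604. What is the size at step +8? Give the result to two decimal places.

963.95pt

The gap is 8 − (4) = 4 steps, so the factor is 1.604^4.
145.626 × 1.604⁴ = 145.626 × 6.61938 ≈ 963.954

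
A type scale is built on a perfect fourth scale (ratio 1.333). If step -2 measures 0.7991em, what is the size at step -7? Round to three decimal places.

Moving from step -2 to step -7 is 5 steps down, so divide by r⁵.
0.7991 ÷ 1.333⁵ = 0.7991 ÷ 4.20873 ≈ 0.190

0.190em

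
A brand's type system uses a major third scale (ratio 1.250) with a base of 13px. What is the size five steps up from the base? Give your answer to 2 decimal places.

13.0 × 1.250⁵ = 13.0 × 3.05176 ≈ 39.67

39.67px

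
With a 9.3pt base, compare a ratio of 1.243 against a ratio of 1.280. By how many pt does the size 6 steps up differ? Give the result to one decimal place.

6.6pt

At 1.243: 9.3 × 1.243⁶ = 34.301pt
At 1.280: 9.3 × 1.280⁶ = 40.902pt
Difference: 40.902 − 34.301 = 6.601pt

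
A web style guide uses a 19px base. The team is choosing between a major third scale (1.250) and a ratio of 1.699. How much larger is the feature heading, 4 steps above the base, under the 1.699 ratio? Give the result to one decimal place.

111.9px

Major third: 19.0 × 1.250⁴ = 46.387px
At 1.699: 19.0 × 1.699⁴ = 158.317px
Difference: 158.317 − 46.387 = 111.930px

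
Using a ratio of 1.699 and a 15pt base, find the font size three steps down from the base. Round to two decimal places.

15.0 ÷ 1.699³ = 15.0 ÷ 4.90434 ≈ 3.06

3.06pt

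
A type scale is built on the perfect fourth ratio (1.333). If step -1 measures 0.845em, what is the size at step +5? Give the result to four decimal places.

4.7406em

0.845 × 1.333⁶ = 0.845 × 5.61023 ≈ 4.7406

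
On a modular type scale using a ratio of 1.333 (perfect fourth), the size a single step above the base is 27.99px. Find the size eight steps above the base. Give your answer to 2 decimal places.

209.32px

27.99 × 1.333⁷ = 27.99 × 7.47844 ≈ 209.322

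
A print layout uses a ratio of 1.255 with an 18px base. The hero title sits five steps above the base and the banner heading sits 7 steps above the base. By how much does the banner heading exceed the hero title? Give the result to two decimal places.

Step 5: 18.0 × 1.255⁵ = 56.0391px
Step 7: 18.0 × 1.255⁷ = 88.2630px
Difference: 88.2630 − 56.0391 = 32.2239px

32.22px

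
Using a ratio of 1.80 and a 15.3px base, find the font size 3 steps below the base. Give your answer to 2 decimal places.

2.62px

Every step multiplies by the scale ratio.
15.3 ÷ 1.80³ = 15.3 ÷ 5.83200 ≈ 2.62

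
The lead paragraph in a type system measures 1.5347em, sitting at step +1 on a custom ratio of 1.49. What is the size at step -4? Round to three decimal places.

1.5347 ÷ 1.49⁵ = 1.5347 ÷ 7.34398 ≈ 0.209

0.209em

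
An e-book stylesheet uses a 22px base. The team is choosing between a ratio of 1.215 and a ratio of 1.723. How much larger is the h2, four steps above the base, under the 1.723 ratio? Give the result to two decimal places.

145.95px

At 1.215: 22.0 × 1.215⁴ = 47.9433px
At 1.723: 22.0 × 1.723⁴ = 193.8937px
Difference: 193.8937 − 47.9433 = 145.9504px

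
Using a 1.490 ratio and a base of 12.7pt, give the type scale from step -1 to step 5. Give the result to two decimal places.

8.52pt, 12.70pt, 18.92pt, 28.20pt, 42.01pt, 62.60pt, 93.27pt

Step -1: 12.7 ÷ 1.490 = 8.52
Step 0: 12.7pt
Step 1: 12.7 × 1.490 = 18.92
Step 2: 12.7 × 1.490² = 28.20
Step 3: 12.7 × 1.490³ = 42.01
Step 4: 12.7 × 1.490⁴ = 62.60
Step 5: 12.7 × 1.490⁵ = 93.27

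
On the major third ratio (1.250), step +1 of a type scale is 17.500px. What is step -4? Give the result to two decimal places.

5.73px

17.500 ÷ 1.250⁵ = 17.500 ÷ 3.05176 ≈ 5.734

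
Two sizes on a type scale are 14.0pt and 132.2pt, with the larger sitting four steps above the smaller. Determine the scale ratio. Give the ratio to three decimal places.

The ratio satisfies 14.0 × r⁴ = 132.2, so r = (132.2 / 14.0)^(1/4).
r = 9.4429^(1/4) ≈ 1.7530

1.753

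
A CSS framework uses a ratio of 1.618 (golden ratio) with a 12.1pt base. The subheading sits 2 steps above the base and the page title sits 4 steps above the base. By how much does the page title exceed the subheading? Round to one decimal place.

51.3pt

Step 2: 12.1 × 1.618² = 31.677pt
Step 4: 12.1 × 1.618⁴ = 82.928pt
Difference: 82.928 − 31.677 = 51.251pt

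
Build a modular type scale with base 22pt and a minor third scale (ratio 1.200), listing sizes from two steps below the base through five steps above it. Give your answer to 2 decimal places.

Step -2: 22.0 ÷ 1.200² = 15.28
Step -1: 22.0 ÷ 1.200 = 18.33
Step 0: 22pt
Step 1: 22.0 × 1.200 = 26.40
Step 2: 22.0 × 1.200² = 31.68
Step 3: 22.0 × 1.200³ = 38.02
Step 4: 22.0 × 1.200⁴ = 45.62
Step 5: 22.0 × 1.200⁵ = 54.74

15.28pt, 18.33pt, 22.00pt, 26.40pt, 31.68pt, 38.02pt, 45.62pt, 54.74pt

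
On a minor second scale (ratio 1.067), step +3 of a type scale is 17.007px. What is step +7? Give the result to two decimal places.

17.007 × 1.067⁴ = 17.007 × 1.29616 ≈ 22.044

22.04px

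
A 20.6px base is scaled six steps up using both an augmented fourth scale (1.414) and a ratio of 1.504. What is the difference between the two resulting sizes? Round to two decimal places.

73.78px

Augmented fourth: 20.6 × 1.414⁶ = 164.6507px
At 1.504: 20.6 × 1.504⁶ = 238.4263px
Difference: 238.4263 − 164.6507 = 73.7756px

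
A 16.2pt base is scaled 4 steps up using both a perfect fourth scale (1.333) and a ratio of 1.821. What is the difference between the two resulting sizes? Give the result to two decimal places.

126.99pt

Perfect fourth: 16.2 × 1.333⁴ = 51.1488pt
At 1.821: 16.2 × 1.821⁴ = 178.1373pt
Difference: 178.1373 − 51.1488 = 126.9885pt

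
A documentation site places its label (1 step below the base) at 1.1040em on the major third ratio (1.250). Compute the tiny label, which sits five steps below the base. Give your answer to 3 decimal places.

0.452em

1.1040 ÷ 1.250⁴ = 1.1040 ÷ 2.44141 ≈ 0.452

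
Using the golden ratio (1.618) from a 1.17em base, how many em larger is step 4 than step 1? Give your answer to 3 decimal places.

6.126em

Step 1: 1.17 × 1.618 = 1.89306em
Step 4: 1.17 × 1.618⁴ = 8.01863em
Difference: 8.01863 − 1.89306 = 6.12557em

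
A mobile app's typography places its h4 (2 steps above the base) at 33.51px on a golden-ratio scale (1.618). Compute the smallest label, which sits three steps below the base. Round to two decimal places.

33.51 ÷ 1.618⁵ = 33.51 ÷ 11.08901 ≈ 3.022

3.02px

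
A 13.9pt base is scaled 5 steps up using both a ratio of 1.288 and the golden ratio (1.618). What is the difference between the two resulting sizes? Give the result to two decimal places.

At 1.288: 13.9 × 1.288⁵ = 49.2713pt
Golden ratio: 13.9 × 1.618⁵ = 154.1372pt
Difference: 154.1372 − 49.2713 = 104.8659pt

104.87pt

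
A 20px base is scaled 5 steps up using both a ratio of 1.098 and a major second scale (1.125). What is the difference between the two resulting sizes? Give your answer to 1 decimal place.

At 1.098: 20.0 × 1.098⁵ = 31.918px
Major second: 20.0 × 1.125⁵ = 36.041px
Difference: 36.041 − 31.918 = 4.123px

4.1px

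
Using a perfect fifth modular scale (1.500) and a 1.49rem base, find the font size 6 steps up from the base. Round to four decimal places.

16.9720rem

1.49 × 1.500⁶ = 1.49 × 11.39062 ≈ 16.9720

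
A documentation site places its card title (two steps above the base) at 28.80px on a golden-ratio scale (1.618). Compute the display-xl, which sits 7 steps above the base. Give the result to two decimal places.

319.36px

28.80 × 1.618⁵ = 28.80 × 11.08901 ≈ 319.363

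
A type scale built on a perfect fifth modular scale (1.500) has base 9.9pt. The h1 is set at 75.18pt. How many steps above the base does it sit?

1.500ⁿ = 75.18 / 9.9 = 7.5939
n = ln(7.5939) / ln(1.500) = 2.0274 / 0.4055 ≈ 5.00

5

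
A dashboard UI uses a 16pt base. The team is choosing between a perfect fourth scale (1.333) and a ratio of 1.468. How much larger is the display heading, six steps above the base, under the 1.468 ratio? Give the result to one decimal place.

70.4pt

Perfect fourth: 16.0 × 1.333⁶ = 89.764pt
At 1.468: 16.0 × 1.468⁶ = 160.131pt
Difference: 160.131 − 89.764 = 70.367pt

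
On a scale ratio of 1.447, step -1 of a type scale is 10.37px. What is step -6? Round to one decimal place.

10.37 ÷ 1.447⁵ = 10.37 ÷ 6.34370 ≈ 1.635

1.6px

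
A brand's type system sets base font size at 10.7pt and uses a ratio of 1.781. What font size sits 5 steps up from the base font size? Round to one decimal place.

Each step on a modular scale multiplies by the ratio, so the size n steps from the base is base × ratioⁿ.
10.7 × 1.781⁵ = 10.7 × 17.91924 ≈ 191.74

191.7pt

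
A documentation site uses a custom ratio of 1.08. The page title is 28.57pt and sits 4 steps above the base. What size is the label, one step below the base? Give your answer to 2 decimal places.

19.44pt

Moving from step +4 to step -1 is 5 steps down, so divide by r⁵.
28.57 ÷ 1.08⁵ = 28.57 ÷ 1.46933 ≈ 19.444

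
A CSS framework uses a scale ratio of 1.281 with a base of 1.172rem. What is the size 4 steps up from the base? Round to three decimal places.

3.156rem

1.172 × 1.281⁴ = 1.172 × 2.69275 ≈ 3.156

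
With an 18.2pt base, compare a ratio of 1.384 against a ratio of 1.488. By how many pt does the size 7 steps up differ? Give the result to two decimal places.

At 1.384: 18.2 × 1.384⁷ = 177.0207pt
At 1.488: 18.2 × 1.488⁷ = 293.9625pt
Difference: 293.9625 − 177.0207 = 116.9418pt

116.94pt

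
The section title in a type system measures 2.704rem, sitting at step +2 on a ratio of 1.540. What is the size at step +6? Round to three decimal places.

2.704 × 1.540⁴ = 2.704 × 5.62449 ≈ 15.209

15.209rem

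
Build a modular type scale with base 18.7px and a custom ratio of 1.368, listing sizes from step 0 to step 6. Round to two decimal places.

Step 0: 18.7px
Step 1: 18.7 × 1.368 = 25.58
Step 2: 18.7 × 1.368² = 35.00
Step 3: 18.7 × 1.368³ = 47.87
Step 4: 18.7 × 1.368⁴ = 65.49
Step 5: 18.7 × 1.368⁵ = 89.59
Step 6: 18.7 × 1.368⁶ = 122.56

18.70px, 25.58px, 35.00px, 47.87px, 65.49px, 89.59px, 122.56px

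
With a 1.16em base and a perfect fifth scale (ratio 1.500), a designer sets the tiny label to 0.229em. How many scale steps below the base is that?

4

1.500ⁿ = 1.16 / 0.229 = 5.0655
n = ln(5.0655) / ln(1.500) = 1.6225 / 0.4055 ≈ 4.00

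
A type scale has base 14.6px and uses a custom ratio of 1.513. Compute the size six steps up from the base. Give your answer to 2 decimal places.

14.6 × 1.513⁶ = 14.6 × 11.99592 ≈ 175.14

175.14px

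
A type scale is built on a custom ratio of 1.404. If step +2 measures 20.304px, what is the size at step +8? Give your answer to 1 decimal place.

20.304 × 1.404⁶ = 20.304 × 7.65954 ≈ 155.519

155.5px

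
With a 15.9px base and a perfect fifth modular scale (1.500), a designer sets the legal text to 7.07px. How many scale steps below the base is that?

2

1.500ⁿ = 15.9 / 7.07 = 2.2489
n = ln(2.2489) / ln(1.500) = 0.8105 / 0.4055 ≈ 2.00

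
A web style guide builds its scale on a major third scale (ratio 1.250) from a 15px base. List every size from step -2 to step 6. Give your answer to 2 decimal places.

9.60px, 12.00px, 15.00px, 18.75px, 23.44px, 29.30px, 36.62px, 45.78px, 57.22px

Step -2: 15.0 ÷ 1.250² = 9.60
Step -1: 15.0 ÷ 1.250 = 12.00
Step 0: 15px
Step 1: 15.0 × 1.250 = 18.75
Step 2: 15.0 × 1.250² = 23.44
Step 3: 15.0 × 1.250³ = 29.30
Step 4: 15.0 × 1.250⁴ = 36.62
Step 5: 15.0 × 1.250⁵ = 45.78
Step 6: 15.0 × 1.250⁶ = 57.22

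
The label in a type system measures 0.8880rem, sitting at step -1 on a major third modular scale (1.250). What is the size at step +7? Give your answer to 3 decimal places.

0.8880 × 1.250⁸ = 0.8880 × 5.96046 ≈ 5.293

5.293rem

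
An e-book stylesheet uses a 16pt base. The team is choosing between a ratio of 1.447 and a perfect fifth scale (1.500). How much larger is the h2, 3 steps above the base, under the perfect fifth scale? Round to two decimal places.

5.52pt

At 1.447: 16.0 × 1.447³ = 48.4759pt
Perfect fifth: 16.0 × 1.500³ = 54.0000pt
Difference: 54.0000 − 48.4759 = 5.5241pt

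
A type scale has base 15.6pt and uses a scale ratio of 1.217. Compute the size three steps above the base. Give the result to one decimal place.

28.1pt

15.6 × 1.217³ = 15.6 × 1.80249 ≈ 28.12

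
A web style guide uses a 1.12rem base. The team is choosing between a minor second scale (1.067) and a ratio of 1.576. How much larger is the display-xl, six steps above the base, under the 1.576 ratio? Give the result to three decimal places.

15.509rem

Minor second: 1.12 × 1.067⁶ = 1.65274rem
At 1.576: 1.12 × 1.576⁶ = 17.16150rem
Difference: 17.16150 − 1.65274 = 15.50876rem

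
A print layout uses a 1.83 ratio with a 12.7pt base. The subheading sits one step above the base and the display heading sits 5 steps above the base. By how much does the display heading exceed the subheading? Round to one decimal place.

237.4pt

Step 1: 12.7 × 1.83 = 23.241pt
Step 5: 12.7 × 1.83⁵ = 260.651pt
Difference: 260.651 − 23.241 = 237.410pt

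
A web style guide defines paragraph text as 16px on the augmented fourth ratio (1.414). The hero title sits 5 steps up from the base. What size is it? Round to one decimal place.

16.0 × 1.414⁵ = 16.0 × 5.65258 ≈ 90.44

90.4px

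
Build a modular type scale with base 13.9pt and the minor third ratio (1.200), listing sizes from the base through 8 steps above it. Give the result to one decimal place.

Step 0: 13.9pt
Step 1: 13.9 × 1.200 = 16.7
Step 2: 13.9 × 1.200² = 20.0
Step 3: 13.9 × 1.200³ = 24.0
Step 4: 13.9 × 1.200⁴ = 28.8
Step 5: 13.9 × 1.200⁵ = 34.6
Step 6: 13.9 × 1.200⁶ = 41.5
Step 7: 13.9 × 1.200⁷ = 49.8
Step 8: 13.9 × 1.200⁸ = 59.8

13.9pt, 16.7pt, 20.0pt, 24.0pt, 28.8pt, 34.6pt, 41.5pt, 49.8pt, 59.8pt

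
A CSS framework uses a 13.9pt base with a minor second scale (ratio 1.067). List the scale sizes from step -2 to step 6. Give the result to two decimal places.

Step -2: 13.9 ÷ 1.067² = 12.21
Step -1: 13.9 ÷ 1.067 = 13.03
Step 0: 13.9pt
Step 1: 13.9 × 1.067 = 14.83
Step 2: 13.9 × 1.067² = 15.82
Step 3: 13.9 × 1.067³ = 16.89
Step 4: 13.9 × 1.067⁴ = 18.02
Step 5: 13.9 × 1.067⁵ = 19.22
Step 6: 13.9 × 1.067⁶ = 20.51

12.21pt, 13.03pt, 13.90pt, 14.83pt, 15.82pt, 16.89pt, 18.02pt, 19.22pt, 20.51pt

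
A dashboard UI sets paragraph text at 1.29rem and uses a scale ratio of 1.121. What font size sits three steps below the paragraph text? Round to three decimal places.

A modular type scale is a geometric sequence: sizeₙ = base × rⁿ.
1.29 ÷ 1.121³ = 1.29 ÷ 1.40869 ≈ 0.916

0.916rem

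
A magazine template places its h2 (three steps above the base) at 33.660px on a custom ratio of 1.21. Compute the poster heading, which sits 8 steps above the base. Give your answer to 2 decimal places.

33.660 × 1.21⁵ = 33.660 × 2.59374 ≈ 87.305

87.31px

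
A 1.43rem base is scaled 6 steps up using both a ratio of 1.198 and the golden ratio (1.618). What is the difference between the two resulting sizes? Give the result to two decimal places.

At 1.198: 1.43 × 1.198⁶ = 4.2274rem
Golden ratio: 1.43 × 1.618⁶ = 25.6571rem
Difference: 25.6571 − 4.2274 = 21.4297rem

21.43rem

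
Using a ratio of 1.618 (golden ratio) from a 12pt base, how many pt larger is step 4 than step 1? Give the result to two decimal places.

62.83pt

Step 1: 12.0 × 1.618 = 19.4160pt
Step 4: 12.0 × 1.618⁴ = 82.2423pt
Difference: 82.2423 − 19.4160 = 62.8263pt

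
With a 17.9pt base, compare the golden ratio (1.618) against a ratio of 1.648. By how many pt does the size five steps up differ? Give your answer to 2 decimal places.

Golden ratio: 17.9 × 1.618⁵ = 198.4932pt
At 1.648: 17.9 × 1.648⁵ = 217.5901pt
Difference: 217.5901 − 198.4932 = 19.0969pt

19.10pt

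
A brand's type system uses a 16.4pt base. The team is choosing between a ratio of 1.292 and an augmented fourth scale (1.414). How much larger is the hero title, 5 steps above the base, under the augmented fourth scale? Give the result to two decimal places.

At 1.292: 16.4 × 1.292⁵ = 59.0414pt
Augmented fourth: 16.4 × 1.414⁵ = 92.7024pt
Difference: 92.7024 − 59.0414 = 33.6610pt

33.66pt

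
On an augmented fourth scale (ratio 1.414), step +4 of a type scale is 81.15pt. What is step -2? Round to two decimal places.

10.15pt

Moving from step +4 to step -2 is 6 steps down, so divide by r⁶.
81.15 ÷ 1.414⁶ = 81.15 ÷ 7.99275 ≈ 10.153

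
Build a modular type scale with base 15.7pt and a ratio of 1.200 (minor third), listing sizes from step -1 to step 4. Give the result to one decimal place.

13.1pt, 15.7pt, 18.8pt, 22.6pt, 27.1pt, 32.6pt

Step -1: 15.7 ÷ 1.200 = 13.1
Step 0: 15.7pt
Step 1: 15.7 × 1.200 = 18.8
Step 2: 15.7 × 1.200² = 22.6
Step 3: 15.7 × 1.200³ = 27.1
Step 4: 15.7 × 1.200⁴ = 32.6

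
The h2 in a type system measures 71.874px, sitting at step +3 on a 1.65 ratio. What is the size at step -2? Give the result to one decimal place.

Moving from step +3 to step -2 is 5 steps down, so divide by r⁵.
71.874 ÷ 1.65⁵ = 71.874 ÷ 12.22981 ≈ 5.877

5.9px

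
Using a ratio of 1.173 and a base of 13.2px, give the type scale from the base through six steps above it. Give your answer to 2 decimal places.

Step 0: 13.2px
Step 1: 13.2 × 1.173 = 15.48
Step 2: 13.2 × 1.173² = 18.16
Step 3: 13.2 × 1.173³ = 21.30
Step 4: 13.2 × 1.173⁴ = 24.99
Step 5: 13.2 × 1.173⁵ = 29.31
Step 6: 13.2 × 1.173⁶ = 34.38

13.20px, 15.48px, 18.16px, 21.30px, 24.99px, 29.31px, 34.38px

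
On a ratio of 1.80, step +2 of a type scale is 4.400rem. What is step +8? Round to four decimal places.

149.6538rem

4.400 × 1.80⁶ = 4.400 × 34.01222 ≈ 149.6538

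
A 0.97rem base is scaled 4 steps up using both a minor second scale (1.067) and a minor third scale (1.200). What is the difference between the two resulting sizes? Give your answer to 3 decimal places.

Minor second: 0.97 × 1.067⁴ = 1.25727rem
Minor third: 0.97 × 1.200⁴ = 2.01139rem
Difference: 2.01139 − 1.25727 = 0.75412rem

0.754rem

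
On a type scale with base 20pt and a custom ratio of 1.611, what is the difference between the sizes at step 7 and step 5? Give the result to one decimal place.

Step 5: 20.0 × 1.611⁵ = 217.024pt
Step 7: 20.0 × 1.611⁷ = 563.247pt
Difference: 563.247 − 217.024 = 346.223pt

346.2pt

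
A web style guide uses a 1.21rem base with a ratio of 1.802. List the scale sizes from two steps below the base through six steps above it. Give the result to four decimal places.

0.3726rem, 0.6715rem, 1.2100rem, 2.1804rem, 3.9291rem, 7.0803rem, 12.7586rem, 22.9911rem, 41.4299rem

Step -2: 1.21 ÷ 1.802² = 0.3726
Step -1: 1.21 ÷ 1.802 = 0.6715
Step 0: 1.21rem
Step 1: 1.21 × 1.802 = 2.1804
Step 2: 1.21 × 1.802² = 3.9291
Step 3: 1.21 × 1.802³ = 7.0803
Step 4: 1.21 × 1.802⁴ = 12.7586
Step 5: 1.21 × 1.802⁵ = 22.9911
Step 6: 1.21 × 1.802⁶ = 41.4299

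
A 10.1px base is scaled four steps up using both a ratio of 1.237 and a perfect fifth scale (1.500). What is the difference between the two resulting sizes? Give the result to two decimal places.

At 1.237: 10.1 × 1.237⁴ = 23.6483px
Perfect fifth: 10.1 × 1.500⁴ = 51.1313px
Difference: 51.1313 − 23.6483 = 27.4830px

27.48px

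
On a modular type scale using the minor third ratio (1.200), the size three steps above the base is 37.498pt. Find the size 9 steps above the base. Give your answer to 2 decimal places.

The gap is 9 − (3) = 6 steps, so the factor is 1.200^6.
37.498 × 1.200⁶ = 37.498 × 2.98598 ≈ 111.968

111.97pt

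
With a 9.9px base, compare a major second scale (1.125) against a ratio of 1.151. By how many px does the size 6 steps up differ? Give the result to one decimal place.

2.9px

Major second: 9.9 × 1.125⁶ = 20.070px
At 1.151: 9.9 × 1.151⁶ = 23.019px
Difference: 23.019 − 20.070 = 2.949px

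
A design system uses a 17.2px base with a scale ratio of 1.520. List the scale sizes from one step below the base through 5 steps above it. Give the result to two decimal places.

Step -1: 17.2 ÷ 1.520 = 11.32
Step 0: 17.2px
Step 1: 17.2 × 1.520 = 26.14
Step 2: 17.2 × 1.520² = 39.74
Step 3: 17.2 × 1.520³ = 60.40
Step 4: 17.2 × 1.520⁴ = 91.81
Step 5: 17.2 × 1.520⁵ = 139.56

11.32px, 17.20px, 26.14px, 39.74px, 60.40px, 91.81px, 139.56px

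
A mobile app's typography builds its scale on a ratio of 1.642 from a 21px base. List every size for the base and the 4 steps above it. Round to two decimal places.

21.00px, 34.48px, 56.62px, 92.97px, 152.66px

Step 0: 21px
Step 1: 21.0 × 1.642 = 34.48
Step 2: 21.0 × 1.642² = 56.62
Step 3: 21.0 × 1.642³ = 92.97
Step 4: 21.0 × 1.642⁴ = 152.66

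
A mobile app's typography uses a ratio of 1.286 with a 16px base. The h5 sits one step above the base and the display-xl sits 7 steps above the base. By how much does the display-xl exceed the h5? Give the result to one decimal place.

72.5px

Step 1: 16.0 × 1.286 = 20.576px
Step 7: 16.0 × 1.286⁷ = 93.069px
Difference: 93.069 − 20.576 = 72.493px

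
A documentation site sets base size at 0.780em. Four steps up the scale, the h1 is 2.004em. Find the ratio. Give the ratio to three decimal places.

The ratio satisfies 0.780 × r⁴ = 2.004, so r = (2.004 / 0.780)^(1/4).
r = 2.5692^(1/4) ≈ 1.2660

1.266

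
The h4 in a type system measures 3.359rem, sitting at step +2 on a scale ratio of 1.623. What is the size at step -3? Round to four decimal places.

0.2983rem

3.359 ÷ 1.623⁵ = 3.359 ÷ 11.26141 ≈ 0.2983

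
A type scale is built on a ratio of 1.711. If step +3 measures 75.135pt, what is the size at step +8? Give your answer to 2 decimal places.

The gap is 8 − (3) = 5 steps, so the factor is 1.711^5.
75.135 × 1.711⁵ = 75.135 × 14.66392 ≈ 1101.774

1101.77pt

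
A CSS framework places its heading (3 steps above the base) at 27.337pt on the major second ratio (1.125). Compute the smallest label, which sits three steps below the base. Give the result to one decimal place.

27.337 ÷ 1.125⁶ = 27.337 ÷ 2.02729 ≈ 13.485

13.5pt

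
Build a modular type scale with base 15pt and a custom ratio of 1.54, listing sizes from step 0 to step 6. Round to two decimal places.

15.00pt, 23.10pt, 35.57pt, 54.78pt, 84.37pt, 129.93pt, 200.09pt

Step 0: 15pt
Step 1: 15.0 × 1.54 = 23.10
Step 2: 15.0 × 1.54² = 35.57
Step 3: 15.0 × 1.54³ = 54.78
Step 4: 15.0 × 1.54⁴ = 84.37
Step 5: 15.0 × 1.54⁵ = 129.93
Step 6: 15.0 × 1.54⁶ = 200.09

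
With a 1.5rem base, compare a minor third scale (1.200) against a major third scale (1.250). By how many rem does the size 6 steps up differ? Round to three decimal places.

Minor third: 1.5 × 1.200⁶ = 4.47898rem
Major third: 1.5 × 1.250⁶ = 5.72205rem
Difference: 5.72205 − 4.47898 = 1.24307rem

1.243rem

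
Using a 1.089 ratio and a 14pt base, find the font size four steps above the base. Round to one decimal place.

Every step multiplies by the scale ratio.
14.0 × 1.089⁴ = 14.0 × 1.40641 ≈ 19.69

19.7pt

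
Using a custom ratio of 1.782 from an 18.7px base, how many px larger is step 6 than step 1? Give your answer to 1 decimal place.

Step 1: 18.7 × 1.782 = 33.323px
Step 6: 18.7 × 1.782⁶ = 598.808px
Difference: 598.808 − 33.323 = 565.485px

565.5px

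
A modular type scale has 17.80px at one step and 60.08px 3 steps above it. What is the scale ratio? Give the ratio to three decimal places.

r³ = 60.08 / 17.80, so r = (60.08/17.80)^(1/3).
r = 3.3753^(1/3) ≈ 1.5000

1.500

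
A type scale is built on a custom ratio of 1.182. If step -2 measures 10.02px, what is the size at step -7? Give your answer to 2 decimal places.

4.34px

The gap is -7 − (-2) = -5 steps, so the factor is 1.182^-5.
10.02 ÷ 1.182⁵ = 10.02 ÷ 2.30721 ≈ 4.343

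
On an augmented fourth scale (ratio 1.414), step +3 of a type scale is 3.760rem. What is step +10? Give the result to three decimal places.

42.495rem

The gap is 10 − (3) = 7 steps, so the factor is 1.414^7.
3.760 × 1.414⁷ = 3.760 × 11.30175 ≈ 42.495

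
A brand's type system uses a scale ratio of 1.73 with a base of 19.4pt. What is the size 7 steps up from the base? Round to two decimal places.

899.76pt

Every step multiplies by the scale ratio.
19.4 × 1.73⁷ = 19.4 × 46.37914 ≈ 899.76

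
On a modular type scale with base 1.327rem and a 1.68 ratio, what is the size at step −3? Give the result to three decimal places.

0.280rem

A modular type scale is a geometric sequence: sizeₙ = base × rⁿ.
1.327 ÷ 1.68³ = 1.327 ÷ 4.74163 ≈ 0.280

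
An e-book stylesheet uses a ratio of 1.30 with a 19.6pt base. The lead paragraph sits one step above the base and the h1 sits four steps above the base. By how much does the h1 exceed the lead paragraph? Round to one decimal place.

Step 1: 19.6 × 1.30 = 25.480pt
Step 4: 19.6 × 1.30⁴ = 55.980pt
Difference: 55.980 − 25.480 = 30.500pt

30.5pt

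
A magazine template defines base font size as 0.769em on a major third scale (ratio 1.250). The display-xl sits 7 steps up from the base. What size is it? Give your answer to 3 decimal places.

0.769 × 1.250⁷ = 0.769 × 4.76837 ≈ 3.667

3.667em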